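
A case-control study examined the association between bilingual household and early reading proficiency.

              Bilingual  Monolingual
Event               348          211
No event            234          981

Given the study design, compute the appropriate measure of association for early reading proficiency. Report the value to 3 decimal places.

6.914

Reading the table with exposure as columns: a = 348 (Bilingual, case), b = 234 (Bilingual, non-case), c = 211 (Monolingual, case), d = 981.
This is a case-control study: participants were sampled on outcome status, so risks in the source population cannot be estimated directly — relative risk is not valid here. The odds ratio is the appropriate measure.
OR = (a·d)/(b·c) = (348 × 981) / (234 × 211) = 341388 / 49374 = 6.91433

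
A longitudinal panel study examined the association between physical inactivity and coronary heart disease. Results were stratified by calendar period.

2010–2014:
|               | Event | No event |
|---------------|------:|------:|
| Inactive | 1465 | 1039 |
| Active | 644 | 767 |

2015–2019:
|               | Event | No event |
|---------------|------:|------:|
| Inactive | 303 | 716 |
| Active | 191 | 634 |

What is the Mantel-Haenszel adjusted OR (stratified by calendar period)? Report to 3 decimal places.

OR_MH = Σ(aᵢdᵢ/nᵢ) / Σ(bᵢcᵢ/nᵢ), where nᵢ is the stratum total.
Stratum 1 (2010–2014): n = 3915; a·d/n = 1465·767/3915 = 287.0128; b·c/n = 1039·644/3915 = 170.9109
Stratum 2 (2015–2019): n = 1844; a·d/n = 303·634/1844 = 104.1768; b·c/n = 716·191/1844 = 74.1627
OR_MH = (287.0128 + 104.1768) / (170.9109 + 74.1627) = 391.1896 / 245.0735 = 1.59621

1.596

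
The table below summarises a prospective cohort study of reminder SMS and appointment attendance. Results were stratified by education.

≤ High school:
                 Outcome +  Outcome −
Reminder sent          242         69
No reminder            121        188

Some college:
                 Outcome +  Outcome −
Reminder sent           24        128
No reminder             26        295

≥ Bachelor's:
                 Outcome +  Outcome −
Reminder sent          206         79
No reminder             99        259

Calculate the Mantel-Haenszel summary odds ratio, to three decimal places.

OR_MH = Σ(aᵢdᵢ/nᵢ) / Σ(bᵢcᵢ/nᵢ), where nᵢ is the stratum total.
Stratum 1 (≤ High school): n = 620; a·d/n = 242·188/620 = 73.3806; b·c/n = 69·121/620 = 13.4661
Stratum 2 (Some college): n = 473; a·d/n = 24·295/473 = 14.9683; b·c/n = 128·26/473 = 7.0359
Stratum 3 (≥ Bachelor's): n = 643; a·d/n = 206·259/643 = 82.9767; b·c/n = 79·99/643 = 12.1633
OR_MH = (73.3806 + 14.9683 + 82.9767) / (13.4661 + 7.0359 + 12.1633) = 171.3256 / 32.6654 = 5.24487

5.245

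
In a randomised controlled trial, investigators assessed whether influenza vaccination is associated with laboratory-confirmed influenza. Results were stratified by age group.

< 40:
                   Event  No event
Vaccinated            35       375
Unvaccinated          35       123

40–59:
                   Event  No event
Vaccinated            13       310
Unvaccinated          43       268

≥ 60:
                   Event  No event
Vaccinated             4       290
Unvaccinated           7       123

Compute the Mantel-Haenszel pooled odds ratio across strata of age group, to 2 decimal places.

0.29

OR_MH = Σ(aᵢdᵢ/nᵢ) / Σ(bᵢcᵢ/nᵢ), where nᵢ is the stratum total.
Stratum 1 (< 40): n = 568; a·d/n = 35·123/568 = 7.5792; b·c/n = 375·35/568 = 23.1074
Stratum 2 (40–59): n = 634; a·d/n = 13·268/634 = 5.4953; b·c/n = 310·43/634 = 21.0252
Stratum 3 (≥ 60): n = 424; a·d/n = 4·123/424 = 1.1604; b·c/n = 290·7/424 = 4.7877
OR_MH = (7.5792 + 5.4953 + 1.1604) / (23.1074 + 21.0252 + 4.7877) = 14.2349 / 48.9204 = 0.29098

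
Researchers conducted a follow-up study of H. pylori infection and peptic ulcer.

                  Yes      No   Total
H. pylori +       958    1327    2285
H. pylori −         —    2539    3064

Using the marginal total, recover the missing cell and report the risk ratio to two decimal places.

The missing cell is in the unexposed row: 3064 − 2539 = 525.
So a = 958, b = 1327, c = 525, d = 2539.
RR = [a/(a+b)] / [c/(c+d)] = (958/2285) / (525/3064) = 0.41926/0.17134 = 2.44686

2.45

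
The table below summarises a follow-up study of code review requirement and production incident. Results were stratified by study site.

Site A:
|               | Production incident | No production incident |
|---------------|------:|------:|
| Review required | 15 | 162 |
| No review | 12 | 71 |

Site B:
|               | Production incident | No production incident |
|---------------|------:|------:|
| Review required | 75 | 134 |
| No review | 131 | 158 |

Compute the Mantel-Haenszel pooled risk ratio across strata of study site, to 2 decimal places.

0.77

RR_MH = Σ(aᵢ·n₀ᵢ/nᵢ) / Σ(cᵢ·n₁ᵢ/nᵢ), with n₁ᵢ = aᵢ+bᵢ (exposed), n₀ᵢ = cᵢ+dᵢ (unexposed), nᵢ = n₁ᵢ+n₀ᵢ.
Stratum 1 (Site A): n₁ = 177, n₀ = 83, n = 260; a·n₀/n = 15·83/260 = 4.7885; c·n₁/n = 12·177/260 = 8.1692
Stratum 2 (Site B): n₁ = 209, n₀ = 289, n = 498; a·n₀/n = 75·289/498 = 43.5241; c·n₁/n = 131·209/498 = 54.9779
RR_MH = (4.7885 + 43.5241) / (8.1692 + 54.9779) = 48.3126 / 63.1471 = 0.76508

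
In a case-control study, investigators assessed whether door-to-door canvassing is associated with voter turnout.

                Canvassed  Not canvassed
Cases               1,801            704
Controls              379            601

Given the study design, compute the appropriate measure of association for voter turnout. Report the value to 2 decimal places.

Reading the table with exposure as columns: a = 1801 (Canvassed, case), b = 379 (Canvassed, non-case), c = 704 (Not canvassed, case), d = 601.
This is a case-control study: participants were sampled on outcome status, so risks in the source population cannot be estimated directly — relative risk is not valid here. The odds ratio is the appropriate measure.
OR = (a·d)/(b·c) = (1801 × 601) / (379 × 704) = 1082401 / 266816 = 4.05673

4.06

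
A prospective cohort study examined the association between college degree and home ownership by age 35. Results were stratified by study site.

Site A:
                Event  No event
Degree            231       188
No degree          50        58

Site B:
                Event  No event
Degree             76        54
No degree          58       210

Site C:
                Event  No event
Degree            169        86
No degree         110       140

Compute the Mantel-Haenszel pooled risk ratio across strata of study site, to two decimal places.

RR_MH = Σ(aᵢ·n₀ᵢ/nᵢ) / Σ(cᵢ·n₁ᵢ/nᵢ), with n₁ᵢ = aᵢ+bᵢ (exposed), n₀ᵢ = cᵢ+dᵢ (unexposed), nᵢ = n₁ᵢ+n₀ᵢ.
Stratum 1 (Site A): n₁ = 419, n₀ = 108, n = 527; a·n₀/n = 231·108/527 = 47.3397; c·n₁/n = 50·419/527 = 39.7533
Stratum 2 (Site B): n₁ = 130, n₀ = 268, n = 398; a·n₀/n = 76·268/398 = 51.1759; c·n₁/n = 58·130/398 = 18.9447
Stratum 3 (Site C): n₁ = 255, n₀ = 250, n = 505; a·n₀/n = 169·250/505 = 83.6634; c·n₁/n = 110·255/505 = 55.5446
RR_MH = (47.3397 + 51.1759 + 83.6634) / (39.7533 + 18.9447 + 55.5446) = 182.1789 / 114.2426 = 1.59467

1.59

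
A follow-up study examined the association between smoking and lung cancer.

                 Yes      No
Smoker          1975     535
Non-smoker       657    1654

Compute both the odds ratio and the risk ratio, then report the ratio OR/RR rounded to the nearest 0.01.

Cells: a = 1975, b = 535, c = 657, d = 1654.
OR = (1975·1654)/(535·657) = 3266650/351495 = 9.29359
Risk in exposed = 1975/2510 = 0.78685; risk in unexposed = 657/2311 = 0.28429; RR = 2.76776
OR/RR = 9.29359 / 2.76776 = 3.35781
The outcome is not rare, so the OR lies further from 1 than the RR.

3.36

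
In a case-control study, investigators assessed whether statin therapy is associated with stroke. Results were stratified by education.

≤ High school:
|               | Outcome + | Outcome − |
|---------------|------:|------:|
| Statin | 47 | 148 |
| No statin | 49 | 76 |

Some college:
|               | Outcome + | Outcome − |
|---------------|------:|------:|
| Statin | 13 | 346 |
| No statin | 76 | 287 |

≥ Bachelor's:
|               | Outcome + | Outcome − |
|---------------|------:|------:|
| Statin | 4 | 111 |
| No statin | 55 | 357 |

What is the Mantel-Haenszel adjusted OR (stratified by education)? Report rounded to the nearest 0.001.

0.269

OR_MH = Σ(aᵢdᵢ/nᵢ) / Σ(bᵢcᵢ/nᵢ), where nᵢ is the stratum total.
Stratum 1 (≤ High school): n = 320; a·d/n = 47·76/320 = 11.1625; b·c/n = 148·49/320 = 22.6625
Stratum 2 (Some college): n = 722; a·d/n = 13·287/722 = 5.1676; b·c/n = 346·76/722 = 36.4211
Stratum 3 (≥ Bachelor's): n = 527; a·d/n = 4·357/527 = 2.7097; b·c/n = 111·55/527 = 11.5844
OR_MH = (11.1625 + 5.1676 + 2.7097) / (22.6625 + 36.4211 + 11.5844) = 19.0398 / 70.6680 = 0.26943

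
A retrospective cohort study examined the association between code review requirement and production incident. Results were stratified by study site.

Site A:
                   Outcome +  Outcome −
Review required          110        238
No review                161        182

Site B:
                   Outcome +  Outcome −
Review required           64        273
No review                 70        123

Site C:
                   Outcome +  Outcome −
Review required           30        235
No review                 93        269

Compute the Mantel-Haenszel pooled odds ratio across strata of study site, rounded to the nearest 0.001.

OR_MH = Σ(aᵢdᵢ/nᵢ) / Σ(bᵢcᵢ/nᵢ), where nᵢ is the stratum total.
Stratum 1 (Site A): n = 691; a·d/n = 110·182/691 = 28.9725; b·c/n = 238·161/691 = 55.4530
Stratum 2 (Site B): n = 530; a·d/n = 64·123/530 = 14.8528; b·c/n = 273·70/530 = 36.0566
Stratum 3 (Site C): n = 627; a·d/n = 30·269/627 = 12.8708; b·c/n = 235·93/627 = 34.8565
OR_MH = (28.9725 + 14.8528 + 12.8708) / (55.4530 + 36.0566 + 34.8565) = 56.6961 / 126.3660 = 0.44867

0.449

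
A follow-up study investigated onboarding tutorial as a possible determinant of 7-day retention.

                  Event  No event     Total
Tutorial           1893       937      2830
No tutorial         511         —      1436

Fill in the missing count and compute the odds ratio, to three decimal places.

3.657

The missing cell is in the unexposed row: 1436 − 511 = 925.
So a = 1893, b = 937, c = 511, d = 925.
OR = (a·d)/(b·c) = (1893 × 925) / (937 × 511) = 1751025 / 478807 = 3.65706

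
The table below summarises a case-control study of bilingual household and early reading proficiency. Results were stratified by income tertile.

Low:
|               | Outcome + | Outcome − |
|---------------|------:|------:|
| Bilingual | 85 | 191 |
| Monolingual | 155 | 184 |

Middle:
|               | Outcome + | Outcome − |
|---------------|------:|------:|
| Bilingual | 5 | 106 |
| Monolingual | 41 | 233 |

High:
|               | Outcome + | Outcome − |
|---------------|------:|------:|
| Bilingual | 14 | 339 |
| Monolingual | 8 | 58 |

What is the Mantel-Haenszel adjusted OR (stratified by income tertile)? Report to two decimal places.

OR_MH = Σ(aᵢdᵢ/nᵢ) / Σ(bᵢcᵢ/nᵢ), where nᵢ is the stratum total.
Stratum 1 (Low): n = 615; a·d/n = 85·184/615 = 25.4309; b·c/n = 191·155/615 = 48.1382
Stratum 2 (Middle): n = 385; a·d/n = 5·233/385 = 3.0260; b·c/n = 106·41/385 = 11.2883
Stratum 3 (High): n = 419; a·d/n = 14·58/419 = 1.9379; b·c/n = 339·8/419 = 6.4726
OR_MH = (25.4309 + 3.0260 + 1.9379) / (48.1382 + 11.2883 + 6.4726) = 30.3948 / 65.8991 = 0.46123

0.46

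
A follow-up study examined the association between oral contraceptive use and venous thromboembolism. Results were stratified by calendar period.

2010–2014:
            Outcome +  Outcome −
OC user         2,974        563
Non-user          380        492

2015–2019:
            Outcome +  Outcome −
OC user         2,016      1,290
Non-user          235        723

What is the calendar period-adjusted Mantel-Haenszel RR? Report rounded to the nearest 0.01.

2.14

RR_MH = Σ(aᵢ·n₀ᵢ/nᵢ) / Σ(cᵢ·n₁ᵢ/nᵢ), with n₁ᵢ = aᵢ+bᵢ (exposed), n₀ᵢ = cᵢ+dᵢ (unexposed), nᵢ = n₁ᵢ+n₀ᵢ.
Stratum 1 (2010–2014): n₁ = 3537, n₀ = 872, n = 4409; a·n₀/n = 2974·872/4409 = 588.1896; c·n₁/n = 380·3537/4409 = 304.8446
Stratum 2 (2015–2019): n₁ = 3306, n₀ = 958, n = 4264; a·n₀/n = 2016·958/4264 = 452.9381; c·n₁/n = 235·3306/4264 = 182.2022
RR_MH = (588.1896 + 452.9381) / (304.8446 + 182.2022) = 1041.1277 / 487.0468 = 2.13763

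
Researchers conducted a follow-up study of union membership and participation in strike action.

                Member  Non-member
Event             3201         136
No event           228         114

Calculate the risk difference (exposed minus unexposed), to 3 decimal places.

0.390

Reading the table with exposure as columns: a = 3201 (Member, case), b = 228 (Member, non-case), c = 136 (Non-member, case), d = 114.
Risk in exposed = 3201/3429 = 0.933508; risk in unexposed = 136/250 = 0.544000.
Risk difference = 0.933508 − 0.544000 = 0.389508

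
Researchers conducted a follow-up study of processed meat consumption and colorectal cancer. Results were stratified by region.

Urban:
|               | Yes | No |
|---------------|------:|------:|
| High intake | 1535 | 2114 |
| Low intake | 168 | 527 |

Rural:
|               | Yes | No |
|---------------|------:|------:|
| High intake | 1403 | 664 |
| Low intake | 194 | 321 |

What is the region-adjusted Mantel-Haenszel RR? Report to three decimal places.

1.773

RR_MH = Σ(aᵢ·n₀ᵢ/nᵢ) / Σ(cᵢ·n₁ᵢ/nᵢ), with n₁ᵢ = aᵢ+bᵢ (exposed), n₀ᵢ = cᵢ+dᵢ (unexposed), nᵢ = n₁ᵢ+n₀ᵢ.
Stratum 1 (Urban): n₁ = 3649, n₀ = 695, n = 4344; a·n₀/n = 1535·695/4344 = 245.5859; c·n₁/n = 168·3649/4344 = 141.1215
Stratum 2 (Rural): n₁ = 2067, n₀ = 515, n = 2582; a·n₀/n = 1403·515/2582 = 279.8393; c·n₁/n = 194·2067/2582 = 155.3052
RR_MH = (245.5859 + 279.8393) / (141.1215 + 155.3052) = 525.4251 / 296.4267 = 1.77253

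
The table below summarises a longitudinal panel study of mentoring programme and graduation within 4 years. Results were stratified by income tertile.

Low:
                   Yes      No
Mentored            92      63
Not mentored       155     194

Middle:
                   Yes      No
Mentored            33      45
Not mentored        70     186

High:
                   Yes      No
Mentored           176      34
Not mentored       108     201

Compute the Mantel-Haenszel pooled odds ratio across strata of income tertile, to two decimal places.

OR_MH = Σ(aᵢdᵢ/nᵢ) / Σ(bᵢcᵢ/nᵢ), where nᵢ is the stratum total.
Stratum 1 (Low): n = 504; a·d/n = 92·194/504 = 35.4127; b·c/n = 63·155/504 = 19.3750
Stratum 2 (Middle): n = 334; a·d/n = 33·186/334 = 18.3772; b·c/n = 45·70/334 = 9.4311
Stratum 3 (High): n = 519; a·d/n = 176·201/519 = 68.1618; b·c/n = 34·108/519 = 7.0751
OR_MH = (35.4127 + 18.3772 + 68.1618) / (19.3750 + 9.4311 + 7.0751) = 121.9518 / 35.8813 = 3.39876

3.40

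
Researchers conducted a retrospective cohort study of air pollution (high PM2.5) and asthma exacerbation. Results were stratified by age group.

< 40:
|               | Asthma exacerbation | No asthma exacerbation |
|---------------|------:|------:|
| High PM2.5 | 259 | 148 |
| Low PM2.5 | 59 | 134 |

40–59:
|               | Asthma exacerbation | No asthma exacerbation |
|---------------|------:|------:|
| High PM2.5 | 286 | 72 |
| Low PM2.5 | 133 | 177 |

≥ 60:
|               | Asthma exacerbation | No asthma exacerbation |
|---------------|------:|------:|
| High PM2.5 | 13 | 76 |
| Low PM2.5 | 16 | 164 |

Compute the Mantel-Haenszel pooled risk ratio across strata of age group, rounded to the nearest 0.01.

1.93

RR_MH = Σ(aᵢ·n₀ᵢ/nᵢ) / Σ(cᵢ·n₁ᵢ/nᵢ), with n₁ᵢ = aᵢ+bᵢ (exposed), n₀ᵢ = cᵢ+dᵢ (unexposed), nᵢ = n₁ᵢ+n₀ᵢ.
Stratum 1 (< 40): n₁ = 407, n₀ = 193, n = 600; a·n₀/n = 259·193/600 = 83.3117; c·n₁/n = 59·407/600 = 40.0217
Stratum 2 (40–59): n₁ = 358, n₀ = 310, n = 668; a·n₀/n = 286·310/668 = 132.7246; c·n₁/n = 133·358/668 = 71.2784
Stratum 3 (≥ 60): n₁ = 89, n₀ = 180, n = 269; a·n₀/n = 13·180/269 = 8.6989; c·n₁/n = 16·89/269 = 5.2937
RR_MH = (83.3117 + 132.7246 + 8.6989) / (40.0217 + 71.2784 + 5.2937) = 224.7351 / 116.5938 = 1.92750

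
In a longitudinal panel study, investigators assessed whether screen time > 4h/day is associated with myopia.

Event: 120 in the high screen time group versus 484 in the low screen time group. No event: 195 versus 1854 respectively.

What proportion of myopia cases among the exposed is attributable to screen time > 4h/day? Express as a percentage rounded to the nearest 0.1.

45.7

From the description: a = 120, b = 195, c = 484, d = 1854.
Risk in exposed = 120/315 = 0.38095; risk in unexposed = 484/2338 = 0.20701.
RR = 0.38095/0.20701 = 1.84022
AR% = (RR − 1)/RR × 100 = (1.84022 − 1)/1.84022 × 100 = 45.6587%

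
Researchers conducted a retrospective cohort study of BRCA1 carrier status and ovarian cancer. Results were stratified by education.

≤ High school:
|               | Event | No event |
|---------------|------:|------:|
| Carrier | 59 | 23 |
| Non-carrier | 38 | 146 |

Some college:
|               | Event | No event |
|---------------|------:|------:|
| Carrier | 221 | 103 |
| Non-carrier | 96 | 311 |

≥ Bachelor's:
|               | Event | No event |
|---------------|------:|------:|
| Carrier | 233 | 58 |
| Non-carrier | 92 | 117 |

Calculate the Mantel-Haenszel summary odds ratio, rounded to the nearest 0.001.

6.583

OR_MH = Σ(aᵢdᵢ/nᵢ) / Σ(bᵢcᵢ/nᵢ), where nᵢ is the stratum total.
Stratum 1 (≤ High school): n = 266; a·d/n = 59·146/266 = 32.3835; b·c/n = 23·38/266 = 3.2857
Stratum 2 (Some college): n = 731; a·d/n = 221·311/731 = 94.0233; b·c/n = 103·96/731 = 13.5267
Stratum 3 (≥ Bachelor's): n = 500; a·d/n = 233·117/500 = 54.5220; b·c/n = 58·92/500 = 10.6720
OR_MH = (32.3835 + 94.0233 + 54.5220) / (3.2857 + 13.5267 + 10.6720) = 180.9287 / 27.4844 = 6.58296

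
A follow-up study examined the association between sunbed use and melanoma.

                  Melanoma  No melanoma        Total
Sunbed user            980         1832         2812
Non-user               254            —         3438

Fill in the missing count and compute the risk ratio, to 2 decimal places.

The missing cell is in the unexposed row: 3438 − 254 = 3184.
So a = 980, b = 1832, c = 254, d = 3184.
RR = [a/(a+b)] / [c/(c+d)] = (980/2812) / (254/3438) = 0.34851/0.07388 = 4.71719

4.72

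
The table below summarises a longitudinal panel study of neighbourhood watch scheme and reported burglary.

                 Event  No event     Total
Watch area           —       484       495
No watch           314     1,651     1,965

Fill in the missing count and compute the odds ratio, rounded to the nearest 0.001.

0.119

The missing cell is in the exposed row: 495 − 484 = 11.
So a = 11, b = 484, c = 314, d = 1651.
OR = (a·d)/(b·c) = (11 × 1651) / (484 × 314) = 18161 / 151976 = 0.11950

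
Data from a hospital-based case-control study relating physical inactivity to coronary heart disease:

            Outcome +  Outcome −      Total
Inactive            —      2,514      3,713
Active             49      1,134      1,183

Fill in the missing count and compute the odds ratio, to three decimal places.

The missing cell is in the exposed row: 3713 − 2514 = 1199.
So a = 1199, b = 2514, c = 49, d = 1134.
OR = (a·d)/(b·c) = (1199 × 1134) / (2514 × 49) = 1359666 / 123186 = 11.03750

11.038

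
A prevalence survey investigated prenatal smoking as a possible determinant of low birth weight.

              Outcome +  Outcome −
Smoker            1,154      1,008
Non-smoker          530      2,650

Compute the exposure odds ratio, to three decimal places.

5.724

Cells: a = 1154, b = 1008, c = 530, d = 2650.
OR = (a·d)/(b·c) = (1154 × 2650) / (1008 × 530) = 3058100 / 534240 = 5.72421
The odds of low birth weight are about 5.72 times as high in the smoker group.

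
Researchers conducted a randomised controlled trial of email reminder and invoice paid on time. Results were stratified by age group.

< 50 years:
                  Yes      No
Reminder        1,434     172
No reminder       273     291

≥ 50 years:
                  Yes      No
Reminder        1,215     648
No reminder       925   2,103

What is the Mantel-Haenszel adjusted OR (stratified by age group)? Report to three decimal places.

OR_MH = Σ(aᵢdᵢ/nᵢ) / Σ(bᵢcᵢ/nᵢ), where nᵢ is the stratum total.
Stratum 1 (< 50 years): n = 2170; a·d/n = 1434·291/2170 = 192.3014; b·c/n = 172·273/2170 = 21.6387
Stratum 2 (≥ 50 years): n = 4891; a·d/n = 1215·2103/4891 = 522.4177; b·c/n = 648·925/4891 = 122.5516
OR_MH = (192.3014 + 522.4177) / (21.6387 + 122.5516) = 714.7191 / 144.1903 = 4.95678

4.957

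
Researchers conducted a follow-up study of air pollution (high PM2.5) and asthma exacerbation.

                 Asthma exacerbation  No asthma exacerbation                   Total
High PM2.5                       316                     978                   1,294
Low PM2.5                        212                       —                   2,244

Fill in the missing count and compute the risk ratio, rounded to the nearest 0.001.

The missing cell is in the unexposed row: 2244 − 212 = 2032.
So a = 316, b = 978, c = 212, d = 2032.
RR = [a/(a+b)] / [c/(c+d)] = (316/1294) / (212/2244) = 0.24420/0.09447 = 2.58488

2.585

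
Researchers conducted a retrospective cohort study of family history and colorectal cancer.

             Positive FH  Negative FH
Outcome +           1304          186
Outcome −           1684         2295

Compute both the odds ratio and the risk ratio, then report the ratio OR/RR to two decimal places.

1.64

Reading the table with exposure as columns: a = 1304 (Positive FH, case), b = 1684 (Positive FH, non-case), c = 186 (Negative FH, case), d = 2295.
OR = (1304·2295)/(1684·186) = 2992680/313224 = 9.55444
Risk in exposed = 1304/2988 = 0.43641; risk in unexposed = 186/2481 = 0.07497; RR = 5.82118
OR/RR = 9.55444 / 5.82118 = 1.64132
The outcome is not rare, so the OR lies further from 1 than the RR.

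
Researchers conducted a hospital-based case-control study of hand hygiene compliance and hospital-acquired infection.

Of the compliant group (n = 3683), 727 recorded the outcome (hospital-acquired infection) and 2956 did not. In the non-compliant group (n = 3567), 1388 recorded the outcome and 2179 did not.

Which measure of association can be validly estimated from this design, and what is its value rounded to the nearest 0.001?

0.386

From the description: a = 727, b = 2956, c = 1388, d = 2179.
This is a hospital-based case-control study: participants were sampled on outcome status, so risks in the source population cannot be estimated directly — relative risk is not valid here. The odds ratio is the appropriate measure.
OR = (a·d)/(b·c) = (727 × 2179) / (2956 × 1388) = 1584133 / 4102928 = 0.38610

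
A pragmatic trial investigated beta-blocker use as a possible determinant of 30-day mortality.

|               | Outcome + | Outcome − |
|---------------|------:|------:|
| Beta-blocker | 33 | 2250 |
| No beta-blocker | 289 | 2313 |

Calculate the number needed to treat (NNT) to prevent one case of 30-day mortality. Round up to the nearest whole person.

11

Risk in treated group = 33/2283 = 0.01445; risk in control = 289/2602 = 0.11107.
Absolute risk reduction = 0.11107 − 0.01445 = 0.09661
NNT = 1 / ARR = 1 / 0.09661 = 10.350 → round up → 11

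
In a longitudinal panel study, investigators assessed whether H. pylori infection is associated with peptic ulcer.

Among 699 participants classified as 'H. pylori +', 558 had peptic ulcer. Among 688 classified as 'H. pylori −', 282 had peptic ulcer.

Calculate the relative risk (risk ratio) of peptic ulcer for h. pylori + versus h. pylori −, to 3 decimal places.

1.948

From the description: a = 558, b = 141, c = 282, d = 406.
Risk in exposed = 558/699 = 0.79828; risk in unexposed = 282/688 = 0.40988.
RR = 0.79828 / 0.40988 = 1.94758
The risk among the exposed is 1.95 times that among the unexposed.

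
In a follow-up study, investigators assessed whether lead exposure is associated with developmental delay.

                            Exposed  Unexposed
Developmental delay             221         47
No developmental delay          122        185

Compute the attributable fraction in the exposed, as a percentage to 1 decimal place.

Reading the table with exposure as columns: a = 221 (Exposed, case), b = 122 (Exposed, non-case), c = 47 (Unexposed, case), d = 185.
Risk in exposed = 221/343 = 0.64431; risk in unexposed = 47/232 = 0.20259.
RR = 0.64431/0.20259 = 3.18045
AR% = (RR − 1)/RR × 100 = (3.18045 − 1)/3.18045 × 100 = 68.5579%

68.6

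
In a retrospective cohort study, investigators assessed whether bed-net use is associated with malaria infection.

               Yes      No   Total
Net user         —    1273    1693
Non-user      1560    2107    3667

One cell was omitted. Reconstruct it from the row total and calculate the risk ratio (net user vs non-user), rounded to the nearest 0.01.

0.58

The missing cell is in the exposed row: 1693 − 1273 = 420.
So a = 420, b = 1273, c = 1560, d = 2107.
RR = [a/(a+b)] / [c/(c+d)] = (420/1693) / (1560/3667) = 0.24808/0.42542 = 0.58315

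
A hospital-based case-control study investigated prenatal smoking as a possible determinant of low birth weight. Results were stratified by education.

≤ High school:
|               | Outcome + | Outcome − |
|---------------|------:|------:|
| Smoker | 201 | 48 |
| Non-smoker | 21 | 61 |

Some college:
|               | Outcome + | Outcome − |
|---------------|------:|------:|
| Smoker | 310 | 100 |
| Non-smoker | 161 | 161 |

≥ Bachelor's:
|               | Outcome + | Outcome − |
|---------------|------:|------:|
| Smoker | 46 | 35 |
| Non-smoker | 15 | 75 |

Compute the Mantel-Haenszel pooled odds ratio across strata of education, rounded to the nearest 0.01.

4.46

OR_MH = Σ(aᵢdᵢ/nᵢ) / Σ(bᵢcᵢ/nᵢ), where nᵢ is the stratum total.
Stratum 1 (≤ High school): n = 331; a·d/n = 201·61/331 = 37.0423; b·c/n = 48·21/331 = 3.0453
Stratum 2 (Some college): n = 732; a·d/n = 310·161/732 = 68.1831; b·c/n = 100·161/732 = 21.9945
Stratum 3 (≥ Bachelor's): n = 171; a·d/n = 46·75/171 = 20.1754; b·c/n = 35·15/171 = 3.0702
OR_MH = (37.0423 + 68.1831 + 20.1754) / (3.0453 + 21.9945 + 3.0702) = 125.4008 / 28.1100 = 4.46107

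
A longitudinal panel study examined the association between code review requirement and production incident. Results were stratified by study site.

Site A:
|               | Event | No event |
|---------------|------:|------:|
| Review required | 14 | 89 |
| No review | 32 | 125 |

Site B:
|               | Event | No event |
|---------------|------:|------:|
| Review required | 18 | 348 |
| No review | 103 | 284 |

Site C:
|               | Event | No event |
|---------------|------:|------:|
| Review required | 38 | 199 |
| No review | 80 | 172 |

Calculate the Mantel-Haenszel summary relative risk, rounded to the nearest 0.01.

RR_MH = Σ(aᵢ·n₀ᵢ/nᵢ) / Σ(cᵢ·n₁ᵢ/nᵢ), with n₁ᵢ = aᵢ+bᵢ (exposed), n₀ᵢ = cᵢ+dᵢ (unexposed), nᵢ = n₁ᵢ+n₀ᵢ.
Stratum 1 (Site A): n₁ = 103, n₀ = 157, n = 260; a·n₀/n = 14·157/260 = 8.4538; c·n₁/n = 32·103/260 = 12.6769
Stratum 2 (Site B): n₁ = 366, n₀ = 387, n = 753; a·n₀/n = 18·387/753 = 9.2510; c·n₁/n = 103·366/753 = 50.0637
Stratum 3 (Site C): n₁ = 237, n₀ = 252, n = 489; a·n₀/n = 38·252/489 = 19.5828; c·n₁/n = 80·237/489 = 38.7730
RR_MH = (8.4538 + 9.2510 + 19.5828) / (12.6769 + 50.0637 + 38.7730) = 37.2877 / 101.5137 = 0.36732

0.37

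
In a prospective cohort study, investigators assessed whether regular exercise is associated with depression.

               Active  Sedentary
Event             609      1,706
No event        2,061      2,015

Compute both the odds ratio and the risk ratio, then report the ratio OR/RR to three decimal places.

Reading the table with exposure as columns: a = 609 (Active, case), b = 2061 (Active, non-case), c = 1706 (Sedentary, case), d = 2015.
OR = (609·2015)/(2061·1706) = 1227135/3516066 = 0.34901
Risk in exposed = 609/2670 = 0.22809; risk in unexposed = 1706/3721 = 0.45848; RR = 0.49749
OR/RR = 0.34901 / 0.49749 = 0.70153
The outcome is not rare, so the OR lies further from 1 than the RR.

0.702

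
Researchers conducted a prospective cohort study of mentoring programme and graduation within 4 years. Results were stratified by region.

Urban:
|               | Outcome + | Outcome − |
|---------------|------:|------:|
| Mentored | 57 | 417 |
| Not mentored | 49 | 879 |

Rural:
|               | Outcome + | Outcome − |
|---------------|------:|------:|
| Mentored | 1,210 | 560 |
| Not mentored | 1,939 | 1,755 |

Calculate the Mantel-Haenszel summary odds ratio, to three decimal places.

OR_MH = Σ(aᵢdᵢ/nᵢ) / Σ(bᵢcᵢ/nᵢ), where nᵢ is the stratum total.
Stratum 1 (Urban): n = 1402; a·d/n = 57·879/1402 = 35.7368; b·c/n = 417·49/1402 = 14.5742
Stratum 2 (Rural): n = 5464; a·d/n = 1210·1755/5464 = 388.6439; b·c/n = 560·1939/5464 = 198.7262
OR_MH = (35.7368 + 388.6439) / (14.5742 + 198.7262) = 424.3807 / 213.3004 = 1.98959

1.990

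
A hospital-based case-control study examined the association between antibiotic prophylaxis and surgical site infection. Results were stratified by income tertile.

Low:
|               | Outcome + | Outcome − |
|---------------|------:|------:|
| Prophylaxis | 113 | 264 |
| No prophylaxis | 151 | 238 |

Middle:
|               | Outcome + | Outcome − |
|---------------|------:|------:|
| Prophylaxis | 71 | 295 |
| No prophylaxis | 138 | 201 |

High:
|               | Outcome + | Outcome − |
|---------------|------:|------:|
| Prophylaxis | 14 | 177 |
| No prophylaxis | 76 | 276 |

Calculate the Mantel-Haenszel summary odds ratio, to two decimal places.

0.46

OR_MH = Σ(aᵢdᵢ/nᵢ) / Σ(bᵢcᵢ/nᵢ), where nᵢ is the stratum total.
Stratum 1 (Low): n = 766; a·d/n = 113·238/766 = 35.1097; b·c/n = 264·151/766 = 52.0418
Stratum 2 (Middle): n = 705; a·d/n = 71·201/705 = 20.2426; b·c/n = 295·138/705 = 57.7447
Stratum 3 (High): n = 543; a·d/n = 14·276/543 = 7.1160; b·c/n = 177·76/543 = 24.7735
OR_MH = (35.1097 + 20.2426 + 7.1160) / (52.0418 + 57.7447 + 24.7735) = 62.4682 / 134.5599 = 0.46424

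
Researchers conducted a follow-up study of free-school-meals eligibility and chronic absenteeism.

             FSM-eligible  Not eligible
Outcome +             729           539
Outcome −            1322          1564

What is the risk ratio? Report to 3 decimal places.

Reading the table with exposure as columns: a = 729 (FSM-eligible, case), b = 1322 (FSM-eligible, non-case), c = 539 (Not eligible, case), d = 1564.
Risk in exposed = 729/2051 = 0.35544; risk in unexposed = 539/2103 = 0.25630.
RR = 0.35544 / 0.25630 = 1.38680
The risk among the exposed is 1.39 times that among the unexposed.

1.387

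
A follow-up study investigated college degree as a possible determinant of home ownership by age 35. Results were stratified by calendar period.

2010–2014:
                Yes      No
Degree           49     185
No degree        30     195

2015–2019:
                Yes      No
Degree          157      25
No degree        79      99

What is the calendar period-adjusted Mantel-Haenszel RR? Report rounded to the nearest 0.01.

RR_MH = Σ(aᵢ·n₀ᵢ/nᵢ) / Σ(cᵢ·n₁ᵢ/nᵢ), with n₁ᵢ = aᵢ+bᵢ (exposed), n₀ᵢ = cᵢ+dᵢ (unexposed), nᵢ = n₁ᵢ+n₀ᵢ.
Stratum 1 (2010–2014): n₁ = 234, n₀ = 225, n = 459; a·n₀/n = 49·225/459 = 24.0196; c·n₁/n = 30·234/459 = 15.2941
Stratum 2 (2015–2019): n₁ = 182, n₀ = 178, n = 360; a·n₀/n = 157·178/360 = 77.6278; c·n₁/n = 79·182/360 = 39.9389
RR_MH = (24.0196 + 77.6278) / (15.2941 + 39.9389) = 101.6474 / 55.2330 = 1.84034

1.84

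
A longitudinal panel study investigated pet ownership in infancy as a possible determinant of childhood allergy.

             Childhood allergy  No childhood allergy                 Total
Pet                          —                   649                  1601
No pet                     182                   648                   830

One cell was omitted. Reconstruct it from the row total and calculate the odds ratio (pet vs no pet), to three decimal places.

5.223

The missing cell is in the exposed row: 1601 − 649 = 952.
So a = 952, b = 649, c = 182, d = 648.
OR = (a·d)/(b·c) = (952 × 648) / (649 × 182) = 616896 / 118118 = 5.22271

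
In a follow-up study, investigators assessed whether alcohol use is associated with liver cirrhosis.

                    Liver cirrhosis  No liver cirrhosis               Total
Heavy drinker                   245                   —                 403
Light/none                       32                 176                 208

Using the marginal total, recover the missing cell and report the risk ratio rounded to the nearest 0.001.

The missing cell is in the exposed row: 403 − 245 = 158.
So a = 245, b = 158, c = 32, d = 176.
RR = [a/(a+b)] / [c/(c+d)] = (245/403) / (32/208) = 0.60794/0.15385 = 3.95161

3.952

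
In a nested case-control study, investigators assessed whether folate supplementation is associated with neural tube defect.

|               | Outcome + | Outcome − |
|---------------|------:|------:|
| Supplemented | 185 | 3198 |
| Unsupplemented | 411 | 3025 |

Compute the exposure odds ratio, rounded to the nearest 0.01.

0.43

Cells: a = 185, b = 3198, c = 411, d = 3025.
OR = (a·d)/(b·c) = (185 × 3025) / (3198 × 411) = 559625 / 1314378 = 0.42577
Exposure is associated with lower odds of neural tube defect (OR = 0.43 < 1).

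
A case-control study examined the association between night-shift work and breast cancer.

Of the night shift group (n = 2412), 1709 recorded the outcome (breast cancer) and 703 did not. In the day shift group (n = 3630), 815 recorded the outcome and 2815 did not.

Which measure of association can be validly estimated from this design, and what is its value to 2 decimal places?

8.40

From the description: a = 1709, b = 703, c = 815, d = 2815.
This is a case-control study: participants were sampled on outcome status, so risks in the source population cannot be estimated directly — relative risk is not valid here. The odds ratio is the appropriate measure.
OR = (a·d)/(b·c) = (1709 × 2815) / (703 × 815) = 4810835 / 572945 = 8.39668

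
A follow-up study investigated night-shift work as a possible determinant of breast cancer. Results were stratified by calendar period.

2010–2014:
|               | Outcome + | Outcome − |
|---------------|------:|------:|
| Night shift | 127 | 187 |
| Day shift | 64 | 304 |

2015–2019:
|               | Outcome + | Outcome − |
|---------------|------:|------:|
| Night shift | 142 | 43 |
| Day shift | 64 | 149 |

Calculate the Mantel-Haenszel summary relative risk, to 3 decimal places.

RR_MH = Σ(aᵢ·n₀ᵢ/nᵢ) / Σ(cᵢ·n₁ᵢ/nᵢ), with n₁ᵢ = aᵢ+bᵢ (exposed), n₀ᵢ = cᵢ+dᵢ (unexposed), nᵢ = n₁ᵢ+n₀ᵢ.
Stratum 1 (2010–2014): n₁ = 314, n₀ = 368, n = 682; a·n₀/n = 127·368/682 = 68.5279; c·n₁/n = 64·314/682 = 29.4663
Stratum 2 (2015–2019): n₁ = 185, n₀ = 213, n = 398; a·n₀/n = 142·213/398 = 75.9950; c·n₁/n = 64·185/398 = 29.7487
RR_MH = (68.5279 + 75.9950) / (29.4663 + 29.7487) = 144.5228 / 59.2150 = 2.44064

2.441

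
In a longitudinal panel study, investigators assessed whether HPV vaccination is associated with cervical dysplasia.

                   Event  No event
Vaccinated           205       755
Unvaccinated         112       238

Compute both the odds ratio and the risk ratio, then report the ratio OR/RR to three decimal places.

Cells: a = 205, b = 755, c = 112, d = 238.
OR = (205·238)/(755·112) = 48790/84560 = 0.57699
Risk in exposed = 205/960 = 0.21354; risk in unexposed = 112/350 = 0.32000; RR = 0.66732
OR/RR = 0.57699 / 0.66732 = 0.86464
The outcome is not rare, so the OR lies further from 1 than the RR.

0.865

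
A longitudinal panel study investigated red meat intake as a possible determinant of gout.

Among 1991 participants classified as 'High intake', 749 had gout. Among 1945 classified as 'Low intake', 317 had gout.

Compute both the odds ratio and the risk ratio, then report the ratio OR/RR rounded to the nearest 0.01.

1.34

From the description: a = 749, b = 1242, c = 317, d = 1628.
OR = (749·1628)/(1242·317) = 1219372/393714 = 3.09710
Risk in exposed = 749/1991 = 0.37619; risk in unexposed = 317/1945 = 0.16298; RR = 2.30819
OR/RR = 3.09710 / 2.30819 = 1.34179
The outcome is not rare, so the OR lies further from 1 than the RR.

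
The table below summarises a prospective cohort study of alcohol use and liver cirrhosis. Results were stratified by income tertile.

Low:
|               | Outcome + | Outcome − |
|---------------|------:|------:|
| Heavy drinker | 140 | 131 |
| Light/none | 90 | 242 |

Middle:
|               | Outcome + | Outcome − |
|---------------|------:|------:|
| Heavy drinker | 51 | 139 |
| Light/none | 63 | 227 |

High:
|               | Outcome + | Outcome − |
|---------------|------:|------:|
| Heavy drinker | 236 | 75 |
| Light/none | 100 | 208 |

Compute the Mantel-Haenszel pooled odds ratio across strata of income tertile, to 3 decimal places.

OR_MH = Σ(aᵢdᵢ/nᵢ) / Σ(bᵢcᵢ/nᵢ), where nᵢ is the stratum total.
Stratum 1 (Low): n = 603; a·d/n = 140·242/603 = 56.1857; b·c/n = 131·90/603 = 19.5522
Stratum 2 (Middle): n = 480; a·d/n = 51·227/480 = 24.1187; b·c/n = 139·63/480 = 18.2437
Stratum 3 (High): n = 619; a·d/n = 236·208/619 = 79.3021; b·c/n = 75·100/619 = 12.1163
OR_MH = (56.1857 + 24.1187 + 79.3021) / (19.5522 + 18.2437 + 12.1163) = 159.6066 / 49.9123 = 3.19774

3.198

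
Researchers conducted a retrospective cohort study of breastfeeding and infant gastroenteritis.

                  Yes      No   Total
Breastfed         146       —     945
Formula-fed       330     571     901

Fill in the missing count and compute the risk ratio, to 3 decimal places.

The missing cell is in the exposed row: 945 − 146 = 799.
So a = 146, b = 799, c = 330, d = 571.
RR = [a/(a+b)] / [c/(c+d)] = (146/945) / (330/901) = 0.15450/0.36626 = 0.42182

0.422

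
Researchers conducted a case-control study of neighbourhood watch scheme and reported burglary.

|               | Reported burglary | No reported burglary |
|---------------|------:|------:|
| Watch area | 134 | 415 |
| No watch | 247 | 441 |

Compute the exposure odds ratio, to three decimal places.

0.576

Cells: a = 134, b = 415, c = 247, d = 441.
OR = (a·d)/(b·c) = (134 × 441) / (415 × 247) = 59094 / 102505 = 0.57650
Exposure is associated with lower odds of reported burglary (OR = 0.58 < 1).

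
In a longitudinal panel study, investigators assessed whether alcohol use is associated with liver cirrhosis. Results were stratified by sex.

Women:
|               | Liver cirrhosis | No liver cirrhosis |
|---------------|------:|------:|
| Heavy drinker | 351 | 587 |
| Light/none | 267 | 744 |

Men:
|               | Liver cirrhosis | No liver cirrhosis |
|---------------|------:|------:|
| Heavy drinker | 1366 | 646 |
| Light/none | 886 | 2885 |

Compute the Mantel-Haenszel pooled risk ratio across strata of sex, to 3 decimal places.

RR_MH = Σ(aᵢ·n₀ᵢ/nᵢ) / Σ(cᵢ·n₁ᵢ/nᵢ), with n₁ᵢ = aᵢ+bᵢ (exposed), n₀ᵢ = cᵢ+dᵢ (unexposed), nᵢ = n₁ᵢ+n₀ᵢ.
Stratum 1 (Women): n₁ = 938, n₀ = 1011, n = 1949; a·n₀/n = 351·1011/1949 = 182.0734; c·n₁/n = 267·938/1949 = 128.4997
Stratum 2 (Men): n₁ = 2012, n₀ = 3771, n = 5783; a·n₀/n = 1366·3771/5783 = 890.7463; c·n₁/n = 886·2012/5783 = 308.2538
RR_MH = (182.0734 + 890.7463) / (128.4997 + 308.2538) = 1072.8197 / 436.7536 = 2.45635

2.456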